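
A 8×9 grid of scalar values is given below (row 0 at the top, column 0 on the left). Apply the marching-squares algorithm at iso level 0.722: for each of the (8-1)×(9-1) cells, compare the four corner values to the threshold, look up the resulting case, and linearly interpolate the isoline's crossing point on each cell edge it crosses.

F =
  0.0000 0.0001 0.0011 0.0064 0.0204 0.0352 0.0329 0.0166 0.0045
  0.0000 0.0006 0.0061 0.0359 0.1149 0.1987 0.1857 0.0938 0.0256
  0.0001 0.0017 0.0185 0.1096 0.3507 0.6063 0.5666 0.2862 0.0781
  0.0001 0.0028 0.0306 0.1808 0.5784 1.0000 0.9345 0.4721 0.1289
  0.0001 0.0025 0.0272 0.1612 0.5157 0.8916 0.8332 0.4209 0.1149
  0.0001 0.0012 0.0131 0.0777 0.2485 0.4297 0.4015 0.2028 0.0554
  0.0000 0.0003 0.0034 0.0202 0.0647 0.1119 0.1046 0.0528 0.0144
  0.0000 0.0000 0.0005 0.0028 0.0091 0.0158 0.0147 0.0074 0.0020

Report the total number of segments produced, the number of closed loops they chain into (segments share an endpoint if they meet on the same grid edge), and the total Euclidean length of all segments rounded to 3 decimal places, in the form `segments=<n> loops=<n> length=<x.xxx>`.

cell (2,4): code 0100 → (2.294,5.000)–(3.000,4.341)
cell (2,5): code 1100 → (2.422,6.000)–(2.294,5.000)
cell (2,6): code 1000 → (3.000,6.460)–(2.422,6.000)
cell (3,4): code 0110 → (3.000,4.341)–(4.000,4.549)
cell (3,6): code 1001 → (4.000,6.270)–(3.000,6.460)
cell (4,4): code 0010 → (4.000,4.549)–(4.367,5.000)
cell (4,5): code 0011 → (4.367,5.000)–(4.258,6.000)
cell (4,6): code 0001 → (4.258,6.000)–(4.000,6.270)
total: 8 segments, chained into 1 closed loop(s), length Σ = 6.712430

segments=8 loops=1 length=6.712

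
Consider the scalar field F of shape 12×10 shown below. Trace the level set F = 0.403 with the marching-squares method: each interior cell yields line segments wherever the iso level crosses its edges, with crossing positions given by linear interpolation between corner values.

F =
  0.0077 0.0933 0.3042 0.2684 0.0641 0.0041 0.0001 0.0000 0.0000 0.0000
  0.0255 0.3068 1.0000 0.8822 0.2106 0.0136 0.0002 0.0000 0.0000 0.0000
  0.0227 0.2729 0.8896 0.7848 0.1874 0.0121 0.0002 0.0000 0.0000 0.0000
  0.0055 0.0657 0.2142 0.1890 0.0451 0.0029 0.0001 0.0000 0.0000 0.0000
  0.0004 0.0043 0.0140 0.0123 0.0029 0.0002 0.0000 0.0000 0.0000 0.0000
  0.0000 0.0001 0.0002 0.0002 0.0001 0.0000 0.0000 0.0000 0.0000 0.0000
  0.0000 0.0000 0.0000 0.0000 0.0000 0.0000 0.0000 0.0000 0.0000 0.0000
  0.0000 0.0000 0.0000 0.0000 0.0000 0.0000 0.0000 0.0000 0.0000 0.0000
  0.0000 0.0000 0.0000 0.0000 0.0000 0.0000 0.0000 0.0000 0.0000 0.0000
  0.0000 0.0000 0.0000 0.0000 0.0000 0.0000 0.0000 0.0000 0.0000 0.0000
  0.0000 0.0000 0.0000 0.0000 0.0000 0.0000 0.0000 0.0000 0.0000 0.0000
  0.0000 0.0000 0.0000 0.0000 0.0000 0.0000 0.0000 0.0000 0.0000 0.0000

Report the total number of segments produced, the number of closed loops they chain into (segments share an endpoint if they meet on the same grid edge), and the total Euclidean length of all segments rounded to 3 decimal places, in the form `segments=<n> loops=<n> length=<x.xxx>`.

segments=8 loops=1 length=8.258

cell (0,1): code 0100 → (0.142,2.000)–(1.000,1.139)
cell (0,2): code 1100 → (0.219,3.000)–(0.142,2.000)
cell (0,3): code 1000 → (1.000,3.714)–(0.219,3.000)
cell (1,1): code 0110 → (1.000,1.139)–(2.000,1.211)
cell (1,3): code 1001 → (2.000,3.639)–(1.000,3.714)
cell (2,1): code 0010 → (2.000,1.211)–(2.720,2.000)
cell (2,2): code 0011 → (2.720,2.000)–(2.641,3.000)
cell (2,3): code 0001 → (2.641,3.000)–(2.000,3.639)
total: 8 segments, chained into 1 closed loop(s), length Σ = 8.258366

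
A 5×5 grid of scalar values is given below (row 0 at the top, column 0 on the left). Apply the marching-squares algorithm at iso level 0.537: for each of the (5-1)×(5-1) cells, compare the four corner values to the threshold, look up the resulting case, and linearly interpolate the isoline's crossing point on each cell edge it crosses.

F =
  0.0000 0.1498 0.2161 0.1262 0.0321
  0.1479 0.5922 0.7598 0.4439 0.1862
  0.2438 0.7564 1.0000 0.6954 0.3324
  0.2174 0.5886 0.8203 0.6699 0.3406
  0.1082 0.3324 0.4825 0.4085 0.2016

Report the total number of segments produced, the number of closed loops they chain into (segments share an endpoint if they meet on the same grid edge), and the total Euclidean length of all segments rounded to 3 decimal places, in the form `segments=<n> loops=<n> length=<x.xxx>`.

cell (0,0): code 0100 → (0.875,1.000)–(1.000,0.876)
cell (0,1): code 1100 → (0.590,2.000)–(0.875,1.000)
cell (0,2): code 1000 → (1.000,2.705)–(0.590,2.000)
cell (1,0): code 0110 → (1.000,0.876)–(2.000,0.572)
cell (1,2): code 1101 → (1.370,3.000)–(1.000,2.705)
cell (1,3): code 1000 → (2.000,3.436)–(1.370,3.000)
cell (2,0): code 0110 → (2.000,0.572)–(3.000,0.861)
cell (2,3): code 1001 → (3.000,3.404)–(2.000,3.436)
cell (3,0): code 0010 → (3.000,0.861)–(3.201,1.000)
cell (3,1): code 0011 → (3.201,1.000)–(3.839,2.000)
cell (3,2): code 0011 → (3.839,2.000)–(3.508,3.000)
cell (3,3): code 0001 → (3.508,3.000)–(3.000,3.404)
total: 12 segments, chained into 1 closed loop(s), length Σ = 9.490319

segments=12 loops=1 length=9.490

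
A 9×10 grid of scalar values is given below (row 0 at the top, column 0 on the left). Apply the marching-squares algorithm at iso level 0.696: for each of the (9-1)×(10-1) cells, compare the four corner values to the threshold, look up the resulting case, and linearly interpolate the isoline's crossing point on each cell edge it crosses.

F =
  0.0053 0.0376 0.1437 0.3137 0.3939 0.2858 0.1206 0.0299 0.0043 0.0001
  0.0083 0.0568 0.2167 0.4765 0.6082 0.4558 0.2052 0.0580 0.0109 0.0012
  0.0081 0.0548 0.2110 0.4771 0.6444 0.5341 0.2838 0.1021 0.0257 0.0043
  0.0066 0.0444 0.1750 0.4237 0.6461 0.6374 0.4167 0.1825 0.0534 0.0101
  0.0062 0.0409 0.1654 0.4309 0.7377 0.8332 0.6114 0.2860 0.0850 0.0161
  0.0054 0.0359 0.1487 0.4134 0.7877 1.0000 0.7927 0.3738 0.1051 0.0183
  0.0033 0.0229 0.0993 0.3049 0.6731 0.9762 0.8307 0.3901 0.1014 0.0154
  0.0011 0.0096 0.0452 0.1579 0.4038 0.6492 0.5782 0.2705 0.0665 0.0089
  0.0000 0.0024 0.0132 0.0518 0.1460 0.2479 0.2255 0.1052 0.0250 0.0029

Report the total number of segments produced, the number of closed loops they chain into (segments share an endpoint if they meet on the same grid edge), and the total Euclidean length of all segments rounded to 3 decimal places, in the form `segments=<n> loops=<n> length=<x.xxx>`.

cell (3,3): code 0100 → (3.545,4.000)–(4.000,3.864)
cell (3,4): code 1100 → (3.299,5.000)–(3.545,4.000)
cell (3,5): code 1000 → (4.000,5.619)–(3.299,5.000)
cell (4,3): code 0110 → (4.000,3.864)–(5.000,3.755)
cell (4,5): code 1101 → (4.467,6.000)–(4.000,5.619)
cell (4,6): code 1000 → (5.000,6.231)–(4.467,6.000)
cell (5,3): code 0010 → (5.000,3.755)–(5.800,4.000)
cell (5,4): code 0111 → (5.800,4.000)–(6.000,4.076)
cell (5,6): code 1001 → (6.000,6.306)–(5.000,6.231)
cell (6,4): code 0010 → (6.000,4.076)–(6.857,5.000)
cell (6,5): code 0011 → (6.857,5.000)–(6.533,6.000)
cell (6,6): code 0001 → (6.533,6.000)–(6.000,6.306)
total: 12 segments, chained into 1 closed loop(s), length Σ = 9.608888

segments=12 loops=1 length=9.609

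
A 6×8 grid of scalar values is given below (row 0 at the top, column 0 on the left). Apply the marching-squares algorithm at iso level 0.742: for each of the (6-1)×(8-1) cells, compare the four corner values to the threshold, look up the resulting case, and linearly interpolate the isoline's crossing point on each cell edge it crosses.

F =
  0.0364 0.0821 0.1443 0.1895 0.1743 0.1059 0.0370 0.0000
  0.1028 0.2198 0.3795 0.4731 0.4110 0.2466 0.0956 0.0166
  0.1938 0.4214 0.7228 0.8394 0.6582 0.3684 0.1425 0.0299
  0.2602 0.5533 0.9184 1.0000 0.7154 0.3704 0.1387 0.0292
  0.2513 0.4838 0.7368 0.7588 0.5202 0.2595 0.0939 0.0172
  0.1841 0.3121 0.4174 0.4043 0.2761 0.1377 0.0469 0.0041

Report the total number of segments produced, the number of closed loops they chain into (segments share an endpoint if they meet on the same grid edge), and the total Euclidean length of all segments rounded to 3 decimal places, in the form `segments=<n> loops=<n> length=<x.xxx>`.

cell (1,2): code 0100 → (1.734,3.000)–(2.000,2.165)
cell (1,3): code 1000 → (2.000,3.538)–(1.734,3.000)
cell (2,1): code 0100 → (2.098,2.000)–(3.000,1.517)
cell (2,2): code 1110 → (2.000,2.165)–(2.098,2.000)
cell (2,3): code 1001 → (3.000,3.907)–(2.000,3.538)
cell (3,1): code 0010 → (3.000,1.517)–(3.971,2.000)
cell (3,2): code 0111 → (3.971,2.000)–(4.000,2.236)
cell (3,3): code 1001 → (4.000,3.070)–(3.000,3.907)
cell (4,2): code 0010 → (4.000,2.236)–(4.047,3.000)
cell (4,3): code 0001 → (4.047,3.000)–(4.000,3.070)
total: 10 segments, chained into 1 closed loop(s), length Σ = 7.233519

segments=10 loops=1 length=7.234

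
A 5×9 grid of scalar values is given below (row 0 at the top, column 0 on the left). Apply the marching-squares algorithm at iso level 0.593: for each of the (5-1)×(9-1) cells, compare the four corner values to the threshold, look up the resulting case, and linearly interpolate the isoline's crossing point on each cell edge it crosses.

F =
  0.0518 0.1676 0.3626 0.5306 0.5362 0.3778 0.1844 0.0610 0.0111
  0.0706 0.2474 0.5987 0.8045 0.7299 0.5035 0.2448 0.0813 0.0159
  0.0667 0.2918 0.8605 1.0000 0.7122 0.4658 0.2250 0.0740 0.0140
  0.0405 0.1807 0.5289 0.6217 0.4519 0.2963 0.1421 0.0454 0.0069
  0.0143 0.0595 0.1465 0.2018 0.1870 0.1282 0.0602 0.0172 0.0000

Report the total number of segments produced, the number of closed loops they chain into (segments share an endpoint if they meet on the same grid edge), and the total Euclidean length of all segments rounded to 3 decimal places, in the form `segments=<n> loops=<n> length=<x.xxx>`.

cell (0,1): code 0100 → (0.976,2.000)–(1.000,1.984)
cell (0,2): code 1100 → (0.228,3.000)–(0.976,2.000)
cell (0,3): code 1100 → (0.293,4.000)–(0.228,3.000)
cell (0,4): code 1000 → (1.000,4.605)–(0.293,4.000)
cell (1,1): code 0110 → (1.000,1.984)–(2.000,1.530)
cell (1,4): code 1001 → (2.000,4.484)–(1.000,4.605)
cell (2,1): code 0010 → (2.000,1.530)–(2.807,2.000)
cell (2,2): code 0111 → (2.807,2.000)–(3.000,2.691)
cell (2,3): code 1011 → (3.000,3.169)–(2.458,4.000)
cell (2,4): code 0001 → (2.458,4.000)–(2.000,4.484)
cell (3,2): code 0010 → (3.000,2.691)–(3.068,3.000)
cell (3,3): code 0001 → (3.068,3.000)–(3.000,3.169)
total: 12 segments, chained into 1 closed loop(s), length Σ = 9.124177

segments=12 loops=1 length=9.124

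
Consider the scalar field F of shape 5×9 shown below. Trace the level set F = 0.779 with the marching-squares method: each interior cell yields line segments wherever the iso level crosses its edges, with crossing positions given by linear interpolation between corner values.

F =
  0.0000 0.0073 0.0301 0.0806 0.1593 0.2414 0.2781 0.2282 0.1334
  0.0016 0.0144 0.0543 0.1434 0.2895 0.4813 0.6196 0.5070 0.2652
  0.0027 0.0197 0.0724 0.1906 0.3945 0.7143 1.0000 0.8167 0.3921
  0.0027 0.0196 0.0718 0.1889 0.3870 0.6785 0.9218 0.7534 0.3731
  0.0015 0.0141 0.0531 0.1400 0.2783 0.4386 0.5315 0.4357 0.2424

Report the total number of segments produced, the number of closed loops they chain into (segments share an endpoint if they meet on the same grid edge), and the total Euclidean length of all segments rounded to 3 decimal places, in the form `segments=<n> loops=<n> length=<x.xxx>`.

segments=8 loops=1 length=5.885

cell (1,5): code 0100 → (1.419,6.000)–(2.000,5.226)
cell (1,6): code 1100 → (1.878,7.000)–(1.419,6.000)
cell (1,7): code 1000 → (2.000,7.089)–(1.878,7.000)
cell (2,5): code 0110 → (2.000,5.226)–(3.000,5.413)
cell (2,6): code 1011 → (3.000,6.848)–(2.596,7.000)
cell (2,7): code 0001 → (2.596,7.000)–(2.000,7.089)
cell (3,5): code 0010 → (3.000,5.413)–(3.366,6.000)
cell (3,6): code 0001 → (3.366,6.000)–(3.000,6.848)
total: 8 segments, chained into 1 closed loop(s), length Σ = 5.885136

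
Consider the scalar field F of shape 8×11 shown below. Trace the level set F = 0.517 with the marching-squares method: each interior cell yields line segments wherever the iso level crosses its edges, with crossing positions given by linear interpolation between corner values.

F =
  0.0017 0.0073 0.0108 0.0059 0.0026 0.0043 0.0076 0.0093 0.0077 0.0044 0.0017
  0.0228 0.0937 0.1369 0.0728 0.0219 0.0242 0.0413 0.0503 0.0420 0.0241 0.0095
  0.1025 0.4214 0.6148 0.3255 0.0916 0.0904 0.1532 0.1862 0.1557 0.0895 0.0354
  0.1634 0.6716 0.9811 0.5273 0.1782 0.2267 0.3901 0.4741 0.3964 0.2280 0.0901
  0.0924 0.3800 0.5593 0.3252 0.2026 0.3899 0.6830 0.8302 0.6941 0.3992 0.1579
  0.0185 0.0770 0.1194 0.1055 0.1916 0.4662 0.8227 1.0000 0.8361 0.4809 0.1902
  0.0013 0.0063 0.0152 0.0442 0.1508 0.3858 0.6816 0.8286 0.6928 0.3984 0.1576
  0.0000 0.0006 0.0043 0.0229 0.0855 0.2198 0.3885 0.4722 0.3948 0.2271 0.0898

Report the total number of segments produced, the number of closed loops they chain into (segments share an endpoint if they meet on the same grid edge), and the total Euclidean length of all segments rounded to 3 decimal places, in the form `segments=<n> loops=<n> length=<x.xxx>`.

cell (1,1): code 0100 → (1.795,2.000)–(2.000,1.494)
cell (1,2): code 1000 → (2.000,2.338)–(1.795,2.000)
cell (2,0): code 0100 → (2.382,1.000)–(3.000,0.696)
cell (2,1): code 1110 → (2.000,1.494)–(2.382,1.000)
cell (2,2): code 1101 → (2.949,3.000)–(2.000,2.338)
cell (2,3): code 1000 → (3.000,3.030)–(2.949,3.000)
cell (3,0): code 0010 → (3.000,0.696)–(3.530,1.000)
cell (3,1): code 0111 → (3.530,1.000)–(4.000,1.764)
cell (3,2): code 1011 → (4.000,2.181)–(3.051,3.000)
cell (3,3): code 0001 → (3.051,3.000)–(3.000,3.030)
cell (3,5): code 0100 → (3.433,6.000)–(4.000,5.434)
cell (3,6): code 1100 → (3.120,7.000)–(3.433,6.000)
cell (3,7): code 1100 → (3.405,8.000)–(3.120,7.000)
cell (3,8): code 1000 → (4.000,8.601)–(3.405,8.000)
cell (4,1): code 0010 → (4.000,1.764)–(4.096,2.000)
cell (4,2): code 0001 → (4.096,2.000)–(4.000,2.181)
cell (4,5): code 0110 → (4.000,5.434)–(5.000,5.142)
cell (4,8): code 1001 → (5.000,8.898)–(4.000,8.601)
cell (5,5): code 0110 → (5.000,5.142)–(6.000,5.444)
cell (5,8): code 1001 → (6.000,8.597)–(5.000,8.898)
cell (6,5): code 0010 → (6.000,5.444)–(6.562,6.000)
cell (6,6): code 0011 → (6.562,6.000)–(6.874,7.000)
cell (6,7): code 0011 → (6.874,7.000)–(6.590,8.000)
cell (6,8): code 0001 → (6.590,8.000)–(6.000,8.597)
total: 24 segments, chained into 2 closed loop(s), length Σ = 18.375572

segments=24 loops=2 length=18.376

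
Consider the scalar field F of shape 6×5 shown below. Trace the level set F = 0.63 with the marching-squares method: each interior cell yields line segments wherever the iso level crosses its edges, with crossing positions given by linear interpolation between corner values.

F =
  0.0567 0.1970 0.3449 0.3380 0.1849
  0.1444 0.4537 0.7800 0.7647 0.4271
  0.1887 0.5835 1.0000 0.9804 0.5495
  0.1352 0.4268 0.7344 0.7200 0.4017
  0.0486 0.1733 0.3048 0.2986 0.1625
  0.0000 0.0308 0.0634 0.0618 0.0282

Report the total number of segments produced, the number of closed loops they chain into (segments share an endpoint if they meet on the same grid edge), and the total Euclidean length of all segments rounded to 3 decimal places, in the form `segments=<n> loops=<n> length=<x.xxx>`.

cell (0,1): code 0100 → (0.655,2.000)–(1.000,1.540)
cell (0,2): code 1100 → (0.684,3.000)–(0.655,2.000)
cell (0,3): code 1000 → (1.000,3.399)–(0.684,3.000)
cell (1,1): code 0110 → (1.000,1.540)–(2.000,1.112)
cell (1,3): code 1001 → (2.000,3.813)–(1.000,3.399)
cell (2,1): code 0110 → (2.000,1.112)–(3.000,1.661)
cell (2,3): code 1001 → (3.000,3.283)–(2.000,3.813)
cell (3,1): code 0010 → (3.000,1.661)–(3.243,2.000)
cell (3,2): code 0011 → (3.243,2.000)–(3.214,3.000)
cell (3,3): code 0001 → (3.214,3.000)–(3.000,3.283)
total: 10 segments, chained into 1 closed loop(s), length Σ = 8.299138

segments=10 loops=1 length=8.299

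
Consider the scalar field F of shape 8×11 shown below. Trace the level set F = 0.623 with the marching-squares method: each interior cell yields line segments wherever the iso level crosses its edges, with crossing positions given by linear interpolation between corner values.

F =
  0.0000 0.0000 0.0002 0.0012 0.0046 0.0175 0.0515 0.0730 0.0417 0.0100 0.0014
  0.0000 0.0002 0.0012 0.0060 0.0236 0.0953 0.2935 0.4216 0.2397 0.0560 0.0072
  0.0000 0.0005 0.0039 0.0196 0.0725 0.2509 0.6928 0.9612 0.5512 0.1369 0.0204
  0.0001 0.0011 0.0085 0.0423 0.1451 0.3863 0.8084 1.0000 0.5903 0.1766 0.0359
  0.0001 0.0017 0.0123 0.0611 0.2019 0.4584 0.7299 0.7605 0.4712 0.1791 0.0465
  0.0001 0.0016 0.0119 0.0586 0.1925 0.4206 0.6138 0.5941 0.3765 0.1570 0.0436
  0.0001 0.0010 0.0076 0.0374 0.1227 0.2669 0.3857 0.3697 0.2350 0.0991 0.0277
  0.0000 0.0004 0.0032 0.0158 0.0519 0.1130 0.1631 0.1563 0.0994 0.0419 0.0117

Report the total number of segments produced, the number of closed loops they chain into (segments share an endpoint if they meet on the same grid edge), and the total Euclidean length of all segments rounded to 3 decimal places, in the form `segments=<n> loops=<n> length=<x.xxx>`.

cell (1,5): code 0100 → (1.825,6.000)–(2.000,5.842)
cell (1,6): code 1100 → (1.373,7.000)–(1.825,6.000)
cell (1,7): code 1000 → (2.000,7.825)–(1.373,7.000)
cell (2,5): code 0110 → (2.000,5.842)–(3.000,5.561)
cell (2,7): code 1001 → (3.000,7.920)–(2.000,7.825)
cell (3,5): code 0110 → (3.000,5.561)–(4.000,5.606)
cell (3,7): code 1001 → (4.000,7.475)–(3.000,7.920)
cell (4,5): code 0010 → (4.000,5.606)–(4.921,6.000)
cell (4,6): code 0011 → (4.921,6.000)–(4.826,7.000)
cell (4,7): code 0001 → (4.826,7.000)–(4.000,7.475)
total: 10 segments, chained into 1 closed loop(s), length Σ = 9.466962

segments=10 loops=1 length=9.467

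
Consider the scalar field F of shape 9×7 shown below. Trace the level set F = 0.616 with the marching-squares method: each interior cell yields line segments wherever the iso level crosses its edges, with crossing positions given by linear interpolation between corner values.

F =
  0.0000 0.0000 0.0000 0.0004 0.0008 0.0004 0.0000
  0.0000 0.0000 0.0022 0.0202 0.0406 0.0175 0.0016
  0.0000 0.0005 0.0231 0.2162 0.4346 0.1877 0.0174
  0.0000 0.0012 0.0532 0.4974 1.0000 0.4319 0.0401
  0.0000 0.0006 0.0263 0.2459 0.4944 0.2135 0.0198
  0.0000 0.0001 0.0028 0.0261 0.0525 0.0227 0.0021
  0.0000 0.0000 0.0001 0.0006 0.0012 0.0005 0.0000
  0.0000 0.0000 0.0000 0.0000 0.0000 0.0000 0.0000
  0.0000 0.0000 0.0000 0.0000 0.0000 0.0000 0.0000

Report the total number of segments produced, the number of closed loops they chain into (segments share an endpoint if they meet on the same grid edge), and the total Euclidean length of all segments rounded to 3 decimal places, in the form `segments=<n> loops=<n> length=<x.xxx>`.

cell (2,3): code 0100 → (2.321,4.000)–(3.000,3.236)
cell (2,4): code 1000 → (3.000,4.676)–(2.321,4.000)
cell (3,3): code 0010 → (3.000,3.236)–(3.759,4.000)
cell (3,4): code 0001 → (3.759,4.000)–(3.000,4.676)
total: 4 segments, chained into 1 closed loop(s), length Σ = 4.074476

segments=4 loops=1 length=4.074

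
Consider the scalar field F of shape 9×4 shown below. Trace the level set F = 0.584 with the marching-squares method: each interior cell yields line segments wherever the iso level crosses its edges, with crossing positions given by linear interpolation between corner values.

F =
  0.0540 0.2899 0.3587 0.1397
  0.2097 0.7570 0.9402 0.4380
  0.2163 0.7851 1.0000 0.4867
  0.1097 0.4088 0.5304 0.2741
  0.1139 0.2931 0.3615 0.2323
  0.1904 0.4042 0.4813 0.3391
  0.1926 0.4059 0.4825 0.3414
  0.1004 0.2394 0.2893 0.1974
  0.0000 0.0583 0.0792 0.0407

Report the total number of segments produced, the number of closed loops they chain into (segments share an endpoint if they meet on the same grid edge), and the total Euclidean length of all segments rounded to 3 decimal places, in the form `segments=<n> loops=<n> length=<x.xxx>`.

cell (0,0): code 0100 → (0.630,1.000)–(1.000,0.684)
cell (0,1): code 1100 → (0.387,2.000)–(0.630,1.000)
cell (0,2): code 1000 → (1.000,2.709)–(0.387,2.000)
cell (1,0): code 0110 → (1.000,0.684)–(2.000,0.646)
cell (1,2): code 1001 → (2.000,2.810)–(1.000,2.709)
cell (2,0): code 0010 → (2.000,0.646)–(2.534,1.000)
cell (2,1): code 0011 → (2.534,1.000)–(2.886,2.000)
cell (2,2): code 0001 → (2.886,2.000)–(2.000,2.810)
total: 8 segments, chained into 1 closed loop(s), length Σ = 7.360200

segments=8 loops=1 length=7.360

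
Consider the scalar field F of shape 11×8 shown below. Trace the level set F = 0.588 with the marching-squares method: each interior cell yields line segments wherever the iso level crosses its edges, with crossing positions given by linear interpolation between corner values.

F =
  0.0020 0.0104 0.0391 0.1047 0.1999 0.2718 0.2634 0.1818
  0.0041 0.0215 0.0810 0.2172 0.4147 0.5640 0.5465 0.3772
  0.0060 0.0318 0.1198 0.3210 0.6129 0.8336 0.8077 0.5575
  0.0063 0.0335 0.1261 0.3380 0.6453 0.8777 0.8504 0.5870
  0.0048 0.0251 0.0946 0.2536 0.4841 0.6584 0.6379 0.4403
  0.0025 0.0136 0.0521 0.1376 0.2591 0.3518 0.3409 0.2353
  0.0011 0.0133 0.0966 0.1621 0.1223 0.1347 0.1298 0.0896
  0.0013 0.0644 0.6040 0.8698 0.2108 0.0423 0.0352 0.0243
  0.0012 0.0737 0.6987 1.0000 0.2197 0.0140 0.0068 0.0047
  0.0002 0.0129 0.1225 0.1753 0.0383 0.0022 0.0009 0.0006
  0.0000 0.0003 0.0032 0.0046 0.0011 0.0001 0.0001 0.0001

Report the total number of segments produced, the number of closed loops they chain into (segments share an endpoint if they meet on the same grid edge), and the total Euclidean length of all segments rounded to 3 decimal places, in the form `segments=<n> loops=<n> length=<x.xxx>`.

segments=20 loops=2 length=15.692

cell (1,3): code 0100 → (1.874,4.000)–(2.000,3.915)
cell (1,4): code 1100 → (1.089,5.000)–(1.874,4.000)
cell (1,5): code 1100 → (1.159,6.000)–(1.089,5.000)
cell (1,6): code 1000 → (2.000,6.878)–(1.159,6.000)
cell (2,3): code 0110 → (2.000,3.915)–(3.000,3.814)
cell (2,6): code 1001 → (3.000,6.996)–(2.000,6.878)
cell (3,3): code 0010 → (3.000,3.814)–(3.355,4.000)
cell (3,4): code 0111 → (3.355,4.000)–(4.000,4.596)
cell (3,6): code 1001 → (4.000,6.253)–(3.000,6.996)
cell (4,4): code 0010 → (4.000,4.596)–(4.230,5.000)
cell (4,5): code 0011 → (4.230,5.000)–(4.168,6.000)
cell (4,6): code 0001 → (4.168,6.000)–(4.000,6.253)
cell (6,1): code 0100 → (6.968,2.000)–(7.000,1.970)
cell (6,2): code 1100 → (6.602,3.000)–(6.968,2.000)
cell (6,3): code 1000 → (7.000,3.428)–(6.602,3.000)
cell (7,1): code 0110 → (7.000,1.970)–(8.000,1.823)
cell (7,3): code 1001 → (8.000,3.528)–(7.000,3.428)
cell (8,1): code 0010 → (8.000,1.823)–(8.192,2.000)
cell (8,2): code 0011 → (8.192,2.000)–(8.500,3.000)
cell (8,3): code 0001 → (8.500,3.000)–(8.000,3.528)
total: 20 segments, chained into 2 closed loop(s), length Σ = 15.692103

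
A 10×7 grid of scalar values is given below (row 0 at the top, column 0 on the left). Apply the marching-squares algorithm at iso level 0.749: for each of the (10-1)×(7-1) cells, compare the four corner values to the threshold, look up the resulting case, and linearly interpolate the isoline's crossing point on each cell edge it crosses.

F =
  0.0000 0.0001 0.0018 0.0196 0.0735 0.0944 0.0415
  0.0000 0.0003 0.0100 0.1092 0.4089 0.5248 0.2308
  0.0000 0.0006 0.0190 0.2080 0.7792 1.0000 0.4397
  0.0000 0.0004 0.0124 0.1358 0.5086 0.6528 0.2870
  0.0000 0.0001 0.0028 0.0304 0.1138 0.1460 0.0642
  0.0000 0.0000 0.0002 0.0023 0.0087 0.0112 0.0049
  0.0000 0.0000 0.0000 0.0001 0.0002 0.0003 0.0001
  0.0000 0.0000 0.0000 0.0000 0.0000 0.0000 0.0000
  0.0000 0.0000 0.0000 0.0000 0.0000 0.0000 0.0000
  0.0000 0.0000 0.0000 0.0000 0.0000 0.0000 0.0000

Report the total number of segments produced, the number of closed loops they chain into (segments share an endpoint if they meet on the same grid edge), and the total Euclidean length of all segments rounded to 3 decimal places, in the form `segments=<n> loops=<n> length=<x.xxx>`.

cell (1,3): code 0100 → (1.918,4.000)–(2.000,3.947)
cell (1,4): code 1100 → (1.472,5.000)–(1.918,4.000)
cell (1,5): code 1000 → (2.000,5.448)–(1.472,5.000)
cell (2,3): code 0010 → (2.000,3.947)–(2.112,4.000)
cell (2,4): code 0011 → (2.112,4.000)–(2.723,5.000)
cell (2,5): code 0001 → (2.723,5.000)–(2.000,5.448)
total: 6 segments, chained into 1 closed loop(s), length Σ = 4.031014

segments=6 loops=1 length=4.031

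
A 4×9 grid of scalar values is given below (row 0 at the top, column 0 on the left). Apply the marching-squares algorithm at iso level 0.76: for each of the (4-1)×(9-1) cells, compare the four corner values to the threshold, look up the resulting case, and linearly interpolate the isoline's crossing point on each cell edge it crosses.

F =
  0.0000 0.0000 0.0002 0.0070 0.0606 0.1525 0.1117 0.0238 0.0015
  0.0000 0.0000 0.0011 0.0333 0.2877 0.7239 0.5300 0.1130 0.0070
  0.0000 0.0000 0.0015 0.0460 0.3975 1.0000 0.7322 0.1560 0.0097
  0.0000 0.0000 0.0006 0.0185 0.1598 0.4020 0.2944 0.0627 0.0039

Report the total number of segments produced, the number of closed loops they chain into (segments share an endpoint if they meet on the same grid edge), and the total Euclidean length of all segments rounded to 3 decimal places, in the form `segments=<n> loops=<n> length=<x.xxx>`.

segments=4 loops=1 length=3.752

cell (1,4): code 0100 → (1.131,5.000)–(2.000,4.602)
cell (1,5): code 1000 → (2.000,5.896)–(1.131,5.000)
cell (2,4): code 0010 → (2.000,4.602)–(2.401,5.000)
cell (2,5): code 0001 → (2.401,5.000)–(2.000,5.896)
total: 4 segments, chained into 1 closed loop(s), length Σ = 3.752090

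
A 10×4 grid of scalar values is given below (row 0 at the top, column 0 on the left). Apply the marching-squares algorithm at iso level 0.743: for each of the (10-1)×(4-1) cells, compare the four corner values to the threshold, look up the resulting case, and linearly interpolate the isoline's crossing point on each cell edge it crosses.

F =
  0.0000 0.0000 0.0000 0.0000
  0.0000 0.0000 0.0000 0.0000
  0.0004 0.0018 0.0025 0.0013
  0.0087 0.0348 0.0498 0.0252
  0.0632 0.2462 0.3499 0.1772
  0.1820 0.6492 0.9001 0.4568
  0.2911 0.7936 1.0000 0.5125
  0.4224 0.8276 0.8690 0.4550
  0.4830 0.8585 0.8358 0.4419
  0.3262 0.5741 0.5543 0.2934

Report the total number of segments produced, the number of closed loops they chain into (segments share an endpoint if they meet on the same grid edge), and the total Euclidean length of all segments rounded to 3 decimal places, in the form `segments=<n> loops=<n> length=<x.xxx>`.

cell (4,1): code 0100 → (4.714,2.000)–(5.000,1.374)
cell (4,2): code 1000 → (5.000,2.354)–(4.714,2.000)
cell (5,0): code 0100 → (5.650,1.000)–(6.000,0.899)
cell (5,1): code 1110 → (5.000,1.374)–(5.650,1.000)
cell (5,2): code 1001 → (6.000,2.527)–(5.000,2.354)
cell (6,0): code 0110 → (6.000,0.899)–(7.000,0.791)
cell (6,2): code 1001 → (7.000,2.304)–(6.000,2.527)
cell (7,0): code 0110 → (7.000,0.791)–(8.000,0.692)
cell (7,2): code 1001 → (8.000,2.236)–(7.000,2.304)
cell (8,0): code 0010 → (8.000,0.692)–(8.406,1.000)
cell (8,1): code 0011 → (8.406,1.000)–(8.330,2.000)
cell (8,2): code 0001 → (8.330,2.000)–(8.000,2.236)
total: 12 segments, chained into 1 closed loop(s), length Σ = 9.227327

segments=12 loops=1 length=9.227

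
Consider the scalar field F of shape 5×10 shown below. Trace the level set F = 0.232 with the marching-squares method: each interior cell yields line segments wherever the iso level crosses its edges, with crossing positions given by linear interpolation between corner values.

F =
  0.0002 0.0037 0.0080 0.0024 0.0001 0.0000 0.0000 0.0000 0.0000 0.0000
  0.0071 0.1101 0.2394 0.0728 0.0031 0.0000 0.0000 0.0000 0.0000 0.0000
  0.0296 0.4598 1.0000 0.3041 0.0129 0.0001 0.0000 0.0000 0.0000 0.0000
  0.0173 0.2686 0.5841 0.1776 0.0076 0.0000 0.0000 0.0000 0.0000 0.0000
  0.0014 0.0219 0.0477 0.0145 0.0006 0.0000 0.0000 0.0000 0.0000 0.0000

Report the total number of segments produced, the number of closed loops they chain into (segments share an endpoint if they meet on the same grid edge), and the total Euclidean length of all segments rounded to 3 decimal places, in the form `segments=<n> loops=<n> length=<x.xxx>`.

cell (0,1): code 0100 → (0.968,2.000)–(1.000,1.943)
cell (0,2): code 1000 → (1.000,2.044)–(0.968,2.000)
cell (1,0): code 0100 → (1.349,1.000)–(2.000,0.470)
cell (1,1): code 1110 → (1.000,1.943)–(1.349,1.000)
cell (1,2): code 1101 → (1.688,3.000)–(1.000,2.044)
cell (1,3): code 1000 → (2.000,3.248)–(1.688,3.000)
cell (2,0): code 0110 → (2.000,0.470)–(3.000,0.854)
cell (2,2): code 1011 → (3.000,2.866)–(2.570,3.000)
cell (2,3): code 0001 → (2.570,3.000)–(2.000,3.248)
cell (3,0): code 0010 → (3.000,0.854)–(3.148,1.000)
cell (3,1): code 0011 → (3.148,1.000)–(3.656,2.000)
cell (3,2): code 0001 → (3.656,2.000)–(3.000,2.866)
total: 12 segments, chained into 1 closed loop(s), length Σ = 8.099972

segments=12 loops=1 length=8.100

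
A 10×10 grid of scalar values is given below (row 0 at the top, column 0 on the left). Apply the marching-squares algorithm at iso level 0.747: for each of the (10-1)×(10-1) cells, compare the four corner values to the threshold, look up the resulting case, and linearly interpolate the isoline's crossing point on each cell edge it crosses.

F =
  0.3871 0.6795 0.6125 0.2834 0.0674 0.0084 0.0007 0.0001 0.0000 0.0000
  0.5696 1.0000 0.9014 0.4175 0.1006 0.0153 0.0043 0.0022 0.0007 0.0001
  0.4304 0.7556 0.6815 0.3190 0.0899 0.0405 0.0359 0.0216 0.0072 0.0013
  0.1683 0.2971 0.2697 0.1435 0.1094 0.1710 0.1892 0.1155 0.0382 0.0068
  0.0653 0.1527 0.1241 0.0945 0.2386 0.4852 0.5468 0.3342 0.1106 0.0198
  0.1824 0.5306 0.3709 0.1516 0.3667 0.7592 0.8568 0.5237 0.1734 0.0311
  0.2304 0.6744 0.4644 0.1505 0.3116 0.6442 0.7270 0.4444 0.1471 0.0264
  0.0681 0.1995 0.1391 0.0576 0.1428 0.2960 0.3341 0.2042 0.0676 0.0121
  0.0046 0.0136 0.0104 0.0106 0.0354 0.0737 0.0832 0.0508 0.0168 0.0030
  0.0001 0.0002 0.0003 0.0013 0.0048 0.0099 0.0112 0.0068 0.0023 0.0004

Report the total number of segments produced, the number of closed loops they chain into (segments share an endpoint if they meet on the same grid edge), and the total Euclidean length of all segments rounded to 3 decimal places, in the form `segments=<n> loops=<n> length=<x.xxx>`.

cell (0,0): code 0100 → (0.211,1.000)–(1.000,0.412)
cell (0,1): code 1100 → (0.466,2.000)–(0.211,1.000)
cell (0,2): code 1000 → (1.000,2.319)–(0.466,2.000)
cell (1,0): code 0110 → (1.000,0.412)–(2.000,0.974)
cell (1,1): code 1011 → (2.000,1.116)–(1.702,2.000)
cell (1,2): code 0001 → (1.702,2.000)–(1.000,2.319)
cell (2,0): code 0010 → (2.000,0.974)–(2.019,1.000)
cell (2,1): code 0001 → (2.019,1.000)–(2.000,1.116)
cell (4,4): code 0100 → (4.955,5.000)–(5.000,4.969)
cell (4,5): code 1100 → (4.646,6.000)–(4.955,5.000)
cell (4,6): code 1000 → (5.000,6.330)–(4.646,6.000)
cell (5,4): code 0010 → (5.000,4.969)–(5.106,5.000)
cell (5,5): code 0011 → (5.106,5.000)–(5.846,6.000)
cell (5,6): code 0001 → (5.846,6.000)–(5.000,6.330)
total: 14 segments, chained into 2 closed loop(s), length Σ = 9.486788

segments=14 loops=2 length=9.487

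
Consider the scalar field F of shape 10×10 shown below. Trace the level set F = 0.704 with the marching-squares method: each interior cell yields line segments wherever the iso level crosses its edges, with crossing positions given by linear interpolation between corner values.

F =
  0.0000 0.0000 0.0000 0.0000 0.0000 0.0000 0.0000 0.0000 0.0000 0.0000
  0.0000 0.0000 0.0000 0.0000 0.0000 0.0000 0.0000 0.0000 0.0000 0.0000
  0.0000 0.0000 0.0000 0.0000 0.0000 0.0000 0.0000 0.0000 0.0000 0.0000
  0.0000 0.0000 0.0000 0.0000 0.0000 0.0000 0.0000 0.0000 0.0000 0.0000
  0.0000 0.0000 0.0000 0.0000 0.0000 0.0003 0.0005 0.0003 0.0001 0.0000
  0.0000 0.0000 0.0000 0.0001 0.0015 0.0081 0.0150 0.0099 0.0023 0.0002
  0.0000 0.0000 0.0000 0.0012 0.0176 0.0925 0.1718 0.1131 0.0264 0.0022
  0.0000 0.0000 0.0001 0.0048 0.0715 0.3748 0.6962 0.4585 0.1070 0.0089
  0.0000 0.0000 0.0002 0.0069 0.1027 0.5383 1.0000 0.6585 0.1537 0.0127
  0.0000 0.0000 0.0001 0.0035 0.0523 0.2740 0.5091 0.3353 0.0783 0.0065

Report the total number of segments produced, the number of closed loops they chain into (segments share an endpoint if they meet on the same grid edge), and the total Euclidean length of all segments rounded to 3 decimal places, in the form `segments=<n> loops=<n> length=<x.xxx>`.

cell (7,5): code 0100 → (7.026,6.000)–(8.000,5.359)
cell (7,6): code 1000 → (8.000,6.867)–(7.026,6.000)
cell (8,5): code 0010 → (8.000,5.359)–(8.603,6.000)
cell (8,6): code 0001 → (8.603,6.000)–(8.000,6.867)
total: 4 segments, chained into 1 closed loop(s), length Σ = 4.406380

segments=4 loops=1 length=4.406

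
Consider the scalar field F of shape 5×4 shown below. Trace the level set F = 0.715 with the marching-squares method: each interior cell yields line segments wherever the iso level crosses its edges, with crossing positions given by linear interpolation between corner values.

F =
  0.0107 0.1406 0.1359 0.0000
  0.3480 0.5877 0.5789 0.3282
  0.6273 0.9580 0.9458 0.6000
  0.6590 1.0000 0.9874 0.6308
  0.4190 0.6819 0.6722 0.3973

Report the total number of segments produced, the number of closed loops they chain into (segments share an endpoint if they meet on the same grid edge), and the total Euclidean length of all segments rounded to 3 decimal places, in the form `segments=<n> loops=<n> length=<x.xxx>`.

segments=8 loops=1 length=8.292

cell (1,0): code 0100 → (1.344,1.000)–(2.000,0.265)
cell (1,1): code 1100 → (1.371,2.000)–(1.344,1.000)
cell (1,2): code 1000 → (2.000,2.667)–(1.371,2.000)
cell (2,0): code 0110 → (2.000,0.265)–(3.000,0.164)
cell (2,2): code 1001 → (3.000,2.764)–(2.000,2.667)
cell (3,0): code 0010 → (3.000,0.164)–(3.896,1.000)
cell (3,1): code 0011 → (3.896,1.000)–(3.864,2.000)
cell (3,2): code 0001 → (3.864,2.000)–(3.000,2.764)
total: 8 segments, chained into 1 closed loop(s), length Σ = 8.291603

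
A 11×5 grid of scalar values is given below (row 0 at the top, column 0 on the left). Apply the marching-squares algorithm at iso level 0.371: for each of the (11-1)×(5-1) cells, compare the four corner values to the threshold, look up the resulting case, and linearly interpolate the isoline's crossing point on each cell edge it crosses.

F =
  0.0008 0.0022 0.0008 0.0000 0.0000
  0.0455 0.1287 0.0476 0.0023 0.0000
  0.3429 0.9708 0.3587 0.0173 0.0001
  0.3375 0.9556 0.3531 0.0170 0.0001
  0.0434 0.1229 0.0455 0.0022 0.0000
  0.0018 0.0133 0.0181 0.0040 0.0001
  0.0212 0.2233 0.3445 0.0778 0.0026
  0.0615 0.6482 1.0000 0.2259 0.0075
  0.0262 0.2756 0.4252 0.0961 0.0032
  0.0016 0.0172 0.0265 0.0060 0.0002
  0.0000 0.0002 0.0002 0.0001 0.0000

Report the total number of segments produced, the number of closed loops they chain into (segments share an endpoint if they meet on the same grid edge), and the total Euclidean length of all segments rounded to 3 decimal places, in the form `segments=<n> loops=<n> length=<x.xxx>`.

segments=14 loops=2 length=13.248

cell (1,0): code 0100 → (1.288,1.000)–(2.000,0.045)
cell (1,1): code 1000 → (2.000,1.980)–(1.288,1.000)
cell (2,0): code 0110 → (2.000,0.045)–(3.000,0.054)
cell (2,1): code 1001 → (3.000,1.970)–(2.000,1.980)
cell (3,0): code 0010 → (3.000,0.054)–(3.702,1.000)
cell (3,1): code 0001 → (3.702,1.000)–(3.000,1.970)
cell (6,0): code 0100 → (6.348,1.000)–(7.000,0.528)
cell (6,1): code 1100 → (6.040,2.000)–(6.348,1.000)
cell (6,2): code 1000 → (7.000,2.813)–(6.040,2.000)
cell (7,0): code 0010 → (7.000,0.528)–(7.744,1.000)
cell (7,1): code 0111 → (7.744,1.000)–(8.000,1.638)
cell (7,2): code 1001 → (8.000,2.165)–(7.000,2.813)
cell (8,1): code 0010 → (8.000,1.638)–(8.136,2.000)
cell (8,2): code 0001 → (8.136,2.000)–(8.000,2.165)
total: 14 segments, chained into 2 closed loop(s), length Σ = 13.248146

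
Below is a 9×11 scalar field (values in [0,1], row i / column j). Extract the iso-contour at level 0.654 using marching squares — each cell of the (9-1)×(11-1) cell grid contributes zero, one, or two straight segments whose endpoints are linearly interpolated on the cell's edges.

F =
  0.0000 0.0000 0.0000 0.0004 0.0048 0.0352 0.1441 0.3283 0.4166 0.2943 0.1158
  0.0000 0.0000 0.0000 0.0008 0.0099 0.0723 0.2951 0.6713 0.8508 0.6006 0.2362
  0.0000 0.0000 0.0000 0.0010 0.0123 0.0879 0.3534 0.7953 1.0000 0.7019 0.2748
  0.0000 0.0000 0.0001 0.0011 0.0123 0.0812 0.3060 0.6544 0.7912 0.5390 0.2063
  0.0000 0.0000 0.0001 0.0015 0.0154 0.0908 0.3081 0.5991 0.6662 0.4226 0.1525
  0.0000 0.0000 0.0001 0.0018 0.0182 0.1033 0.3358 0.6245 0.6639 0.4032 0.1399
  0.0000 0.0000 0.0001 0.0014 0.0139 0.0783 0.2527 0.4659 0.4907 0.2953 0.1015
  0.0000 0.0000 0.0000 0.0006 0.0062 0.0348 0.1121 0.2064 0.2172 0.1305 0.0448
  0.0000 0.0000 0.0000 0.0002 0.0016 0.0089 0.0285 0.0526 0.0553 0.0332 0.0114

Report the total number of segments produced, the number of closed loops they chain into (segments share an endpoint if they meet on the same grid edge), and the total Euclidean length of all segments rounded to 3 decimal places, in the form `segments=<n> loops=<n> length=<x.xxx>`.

segments=16 loops=1 length=11.088

cell (0,6): code 0100 → (0.950,7.000)–(1.000,6.954)
cell (0,7): code 1100 → (0.547,8.000)–(0.950,7.000)
cell (0,8): code 1000 → (1.000,8.787)–(0.547,8.000)
cell (1,6): code 0110 → (1.000,6.954)–(2.000,6.680)
cell (1,8): code 1101 → (1.527,9.000)–(1.000,8.787)
cell (1,9): code 1000 → (2.000,9.112)–(1.527,9.000)
cell (2,6): code 0110 → (2.000,6.680)–(3.000,6.999)
cell (2,8): code 1011 → (3.000,8.544)–(2.294,9.000)
cell (2,9): code 0001 → (2.294,9.000)–(2.000,9.112)
cell (3,6): code 0010 → (3.000,6.999)–(3.007,7.000)
cell (3,7): code 0111 → (3.007,7.000)–(4.000,7.818)
cell (3,8): code 1001 → (4.000,8.050)–(3.000,8.544)
cell (4,7): code 0110 → (4.000,7.818)–(5.000,7.749)
cell (4,8): code 1001 → (5.000,8.038)–(4.000,8.050)
cell (5,7): code 0010 → (5.000,7.749)–(5.057,8.000)
cell (5,8): code 0001 → (5.057,8.000)–(5.000,8.038)
total: 16 segments, chained into 1 closed loop(s), length Σ = 11.088204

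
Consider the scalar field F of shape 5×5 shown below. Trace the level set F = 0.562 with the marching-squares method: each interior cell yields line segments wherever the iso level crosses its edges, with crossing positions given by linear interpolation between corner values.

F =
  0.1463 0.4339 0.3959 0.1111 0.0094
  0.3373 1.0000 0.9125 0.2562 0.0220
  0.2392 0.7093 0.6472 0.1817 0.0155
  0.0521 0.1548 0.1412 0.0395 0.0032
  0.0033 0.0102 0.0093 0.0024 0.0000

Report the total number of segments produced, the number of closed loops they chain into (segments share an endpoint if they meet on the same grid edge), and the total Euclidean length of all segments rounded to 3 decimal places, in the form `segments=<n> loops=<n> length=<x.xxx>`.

segments=8 loops=1 length=6.668

cell (0,0): code 0100 → (0.226,1.000)–(1.000,0.339)
cell (0,1): code 1100 → (0.322,2.000)–(0.226,1.000)
cell (0,2): code 1000 → (1.000,2.534)–(0.322,2.000)
cell (1,0): code 0110 → (1.000,0.339)–(2.000,0.687)
cell (1,2): code 1001 → (2.000,2.183)–(1.000,2.534)
cell (2,0): code 0010 → (2.000,0.687)–(2.266,1.000)
cell (2,1): code 0011 → (2.266,1.000)–(2.168,2.000)
cell (2,2): code 0001 → (2.168,2.000)–(2.000,2.183)
total: 8 segments, chained into 1 closed loop(s), length Σ = 6.668268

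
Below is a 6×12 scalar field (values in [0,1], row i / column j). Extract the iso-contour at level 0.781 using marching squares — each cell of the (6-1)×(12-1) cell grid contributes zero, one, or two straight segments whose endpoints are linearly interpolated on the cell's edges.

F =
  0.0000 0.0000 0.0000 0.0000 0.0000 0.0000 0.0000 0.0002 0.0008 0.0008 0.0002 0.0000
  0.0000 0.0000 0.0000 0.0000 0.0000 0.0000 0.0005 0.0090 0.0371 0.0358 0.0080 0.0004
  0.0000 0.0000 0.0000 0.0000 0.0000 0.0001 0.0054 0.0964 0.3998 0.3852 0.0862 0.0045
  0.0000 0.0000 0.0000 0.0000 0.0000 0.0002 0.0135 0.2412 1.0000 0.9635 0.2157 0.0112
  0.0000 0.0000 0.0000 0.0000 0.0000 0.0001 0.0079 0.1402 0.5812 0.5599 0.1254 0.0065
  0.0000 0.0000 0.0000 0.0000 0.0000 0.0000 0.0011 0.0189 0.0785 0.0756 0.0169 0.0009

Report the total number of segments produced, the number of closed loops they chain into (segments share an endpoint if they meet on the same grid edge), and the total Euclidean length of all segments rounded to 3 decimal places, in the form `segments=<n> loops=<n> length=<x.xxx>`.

cell (2,7): code 0100 → (2.635,8.000)–(3.000,7.711)
cell (2,8): code 1100 → (2.684,9.000)–(2.635,8.000)
cell (2,9): code 1000 → (3.000,9.244)–(2.684,9.000)
cell (3,7): code 0010 → (3.000,7.711)–(3.523,8.000)
cell (3,8): code 0011 → (3.523,8.000)–(3.452,9.000)
cell (3,9): code 0001 → (3.452,9.000)–(3.000,9.244)
total: 6 segments, chained into 1 closed loop(s), length Σ = 3.978993

segments=6 loops=1 length=3.979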